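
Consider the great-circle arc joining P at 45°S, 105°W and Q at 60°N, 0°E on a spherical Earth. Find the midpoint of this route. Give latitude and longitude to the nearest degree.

Convert each endpoint to a unit vector on the sphere (x = cos φ cos λ, y = cos φ sin λ, z = sin φ).
The central angle between the endpoints is δ = arccos(p₁·p₂) ≈ 2.352 rad (134.7°).
Interpolate at f = 1/2 with slerp weights a = sin((1−f)δ)/sin δ ≈ 1.299, b = sin(fδ)/sin δ ≈ 1.299.
p = a·p₁ + b·p₂ ≈ (0.412, -0.888, 0.207); φ = arcsin(p_z) ≈ 11.92°, λ = atan2(p_y, p_x) ≈ -65.10°.

≈ 12°N, 65°W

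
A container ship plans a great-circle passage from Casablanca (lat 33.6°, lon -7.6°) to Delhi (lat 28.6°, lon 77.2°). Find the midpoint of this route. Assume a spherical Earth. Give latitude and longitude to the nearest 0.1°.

Convert each endpoint to a unit vector on the sphere (x = cos φ cos λ, y = cos φ sin λ, z = sin φ).
The central angle between the endpoints is δ = arccos(p₁·p₂) ≈ 1.233 rad (70.7°).
Interpolate at f = 1/2 with slerp weights a = sin((1−f)δ)/sin δ ≈ 0.613, b = sin(fδ)/sin δ ≈ 0.613.
p = a·p₁ + b·p₂ ≈ (0.625, 0.457, 0.633); φ = arcsin(p_z) ≈ 39.24°, λ = atan2(p_y, p_x) ≈ 36.18°.

≈ lat 39.2°, lon 36.2°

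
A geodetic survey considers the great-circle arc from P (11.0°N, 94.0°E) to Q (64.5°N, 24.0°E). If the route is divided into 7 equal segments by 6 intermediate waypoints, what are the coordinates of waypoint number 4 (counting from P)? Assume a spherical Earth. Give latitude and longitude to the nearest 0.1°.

The haversine formula gives a central angle δ ≈ 1.248 rad (71.5°) between the endpoints.
Interpolate at f = 4/7 with slerp weights a = sin((1−f)δ)/sin δ ≈ 0.538, b = sin(fδ)/sin δ ≈ 0.690.
p = a·p₁ + b·p₂ ≈ (0.235, 0.647, 0.725); φ = arcsin(p_z) ≈ 46.50°, λ = atan2(p_y, p_x) ≈ 70.08°.

≈ (46.5°N, 70.1°E)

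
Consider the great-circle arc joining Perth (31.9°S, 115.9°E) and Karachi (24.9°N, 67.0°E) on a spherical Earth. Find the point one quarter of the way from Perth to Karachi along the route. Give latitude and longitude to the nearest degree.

From cos δ = sin φ₁ sin φ₂ + cos φ₁ cos φ₂ cos Δλ, the central angle is δ ≈ 1.283 rad (73.5°).
Interpolate at f = 1/4 with slerp weights a = sin((1−f)δ)/sin δ ≈ 0.856, b = sin(fδ)/sin δ ≈ 0.329.
p = a·p₁ + b·p₂ ≈ (-0.201, 0.928, -0.314); φ = arcsin(p_z) ≈ -18.28°, λ = atan2(p_y, p_x) ≈ 102.21°.

≈ 18°S, 102°E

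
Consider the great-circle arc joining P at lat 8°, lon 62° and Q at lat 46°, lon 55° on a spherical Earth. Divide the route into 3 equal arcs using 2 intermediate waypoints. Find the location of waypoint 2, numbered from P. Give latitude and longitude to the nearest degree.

Convert each endpoint to a unit vector on the sphere (x = cos φ cos λ, y = cos φ sin λ, z = sin φ).
The central angle between the endpoints is δ = arccos(p₁·p₂) ≈ 0.672 rad (38.5°).
Interpolate at f = 2/3 with slerp weights a = sin((1−f)δ)/sin δ ≈ 0.357, b = sin(fδ)/sin δ ≈ 0.696.
p = a·p₁ + b·p₂ ≈ (0.443, 0.708, 0.550); φ = arcsin(p_z) ≈ 33.38°, λ = atan2(p_y, p_x) ≈ 57.96°.

≈ lat 33°, lon 58°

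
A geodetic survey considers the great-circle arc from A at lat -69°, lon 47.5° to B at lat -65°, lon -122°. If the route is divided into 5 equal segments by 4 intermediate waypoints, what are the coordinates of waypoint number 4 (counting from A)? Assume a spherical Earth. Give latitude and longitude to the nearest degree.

Convert each endpoint to a unit vector on the sphere (x = cos φ cos λ, y = cos φ sin λ, z = sin φ).
The central angle between the endpoints is δ = arccos(p₁·p₂) ≈ 0.799 rad (45.8°).
Interpolate at f = 4/5 with slerp weights a = sin((1−f)δ)/sin δ ≈ 0.222, b = sin(fδ)/sin δ ≈ 0.832.
p = a·p₁ + b·p₂ ≈ (-0.133, -0.240, -0.962); φ = arcsin(p_z) ≈ -74.10°, λ = atan2(p_y, p_x) ≈ -118.97°.

≈ lat -74°, lon -119°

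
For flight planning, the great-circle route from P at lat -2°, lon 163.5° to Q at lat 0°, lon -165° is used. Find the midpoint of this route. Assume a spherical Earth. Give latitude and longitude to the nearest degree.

Convert each endpoint to a unit vector on the sphere (x = cos φ cos λ, y = cos φ sin λ, z = sin φ).
The central angle between the endpoints is δ = arccos(p₁·p₂) ≈ 0.551 rad (31.6°).
Interpolate at f = 1/2 with slerp weights a = sin((1−f)δ)/sin δ ≈ 0.520, b = sin(fδ)/sin δ ≈ 0.520.
p = a·p₁ + b·p₂ ≈ (-1.000, 0.013, -0.018); φ = arcsin(p_z) ≈ -1.04°, λ = atan2(p_y, p_x) ≈ 179.25°.

≈ lat -1°, lon 179°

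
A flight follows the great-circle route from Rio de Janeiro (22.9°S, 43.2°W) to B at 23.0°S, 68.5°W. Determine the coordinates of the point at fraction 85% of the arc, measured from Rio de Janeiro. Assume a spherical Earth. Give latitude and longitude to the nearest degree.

Convert each endpoint to a unit vector on the sphere (x = cos φ cos λ, y = cos φ sin λ, z = sin φ).
The central angle between the endpoints is δ = arccos(p₁·p₂) ≈ 0.406 rad (23.3°).
Interpolate at f = 0.85 with slerp weights a = sin((1−f)δ)/sin δ ≈ 0.154, b = sin(fδ)/sin δ ≈ 0.857.
p = a·p₁ + b·p₂ ≈ (0.392, -0.831, -0.395); φ = arcsin(p_z) ≈ -23.24°, λ = atan2(p_y, p_x) ≈ -64.71°.

≈ 23°S, 65°W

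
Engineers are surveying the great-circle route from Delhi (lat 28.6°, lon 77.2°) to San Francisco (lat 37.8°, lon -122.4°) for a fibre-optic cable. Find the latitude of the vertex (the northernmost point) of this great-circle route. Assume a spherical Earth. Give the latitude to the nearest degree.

The great circle lies in the plane with unit normal n̂ = (p₁ × p₂)/|p₁ × p₂|.
Here n̂_z ≈ +0.249; the vertex latitude is φ_max = arccos|n̂_z| ≈ 75.6°.
Check via Clairaut: cos φ_max = |cos φ₁| · sin C = cos(28.6°)·sin(16.5°) ≈ 0.249, again giving ≈ 75.6°.

≈ 76°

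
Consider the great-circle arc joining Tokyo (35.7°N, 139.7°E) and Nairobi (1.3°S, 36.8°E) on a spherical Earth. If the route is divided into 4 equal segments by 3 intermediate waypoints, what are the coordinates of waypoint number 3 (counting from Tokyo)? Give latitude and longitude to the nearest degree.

≈ 13°N, 58°E

Write both endpoints as unit vectors p₁, p₂ with components (cos φ cos λ, cos φ sin λ, sin φ).
The central angle between the endpoints is δ = arccos(p₁·p₂) ≈ 1.767 rad (101.2°).
Interpolate at f = 3/4 with slerp weights a = sin((1−f)δ)/sin δ ≈ 0.436, b = sin(fδ)/sin δ ≈ 0.989.
p = a·p₁ + b·p₂ ≈ (0.522, 0.821, 0.232); φ = arcsin(p_z) ≈ 13.41°, λ = atan2(p_y, p_x) ≈ 57.57°.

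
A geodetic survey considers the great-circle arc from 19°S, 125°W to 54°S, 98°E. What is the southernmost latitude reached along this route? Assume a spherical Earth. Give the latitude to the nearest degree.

≈ 67°S

The great circle lies in the plane with unit normal n̂ = (p₁ × p₂)/|p₁ × p₂|.
Here n̂_z ≈ -0.383; the vertex latitude is φ_max = arccos|n̂_z| ≈ 67.5°.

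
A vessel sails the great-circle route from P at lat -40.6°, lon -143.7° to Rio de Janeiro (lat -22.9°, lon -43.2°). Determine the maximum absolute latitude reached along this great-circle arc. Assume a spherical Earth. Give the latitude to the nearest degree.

The great circle lies in the plane with unit normal n̂ = (p₁ × p₂)/|p₁ × p₂|.
Here n̂_z ≈ +0.693; the vertex latitude is φ_max = arccos|n̂_z| ≈ 46.1°.
Check via Clairaut: cos φ_max = |cos φ₁| · sin C = cos(40.6°)·sin(114.1°) ≈ 0.693, again giving ≈ 46.1°.

≈ -46°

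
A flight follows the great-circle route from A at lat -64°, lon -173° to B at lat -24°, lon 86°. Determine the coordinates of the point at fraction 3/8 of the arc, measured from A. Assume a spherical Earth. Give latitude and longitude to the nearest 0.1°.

≈ lat -60.3°, lon 126.5°

Convert each endpoint to a unit vector on the sphere (x = cos φ cos λ, y = cos φ sin λ, z = sin φ).
The central angle between the endpoints is δ = arccos(p₁·p₂) ≈ 1.277 rad (73.2°).
Interpolate at f = 3/8 with slerp weights a = sin((1−f)δ)/sin δ ≈ 0.748, b = sin(fδ)/sin δ ≈ 0.481.
p = a·p₁ + b·p₂ ≈ (-0.295, 0.399, -0.868); φ = arcsin(p_z) ≈ -60.26°, λ = atan2(p_y, p_x) ≈ 126.48°.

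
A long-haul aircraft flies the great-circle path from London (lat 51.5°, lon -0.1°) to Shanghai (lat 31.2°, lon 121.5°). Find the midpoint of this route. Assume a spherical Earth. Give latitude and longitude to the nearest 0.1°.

≈ lat 60.1°, lon 76.4°

Convert each endpoint to a unit vector on the sphere (x = cos φ cos λ, y = cos φ sin λ, z = sin φ).
The central angle between the endpoints is δ = arccos(p₁·p₂) ≈ 1.444 rad (82.7°).
Interpolate at f = 1/2 with slerp weights a = sin((1−f)δ)/sin δ ≈ 0.666, b = sin(fδ)/sin δ ≈ 0.666.
p = a·p₁ + b·p₂ ≈ (0.117, 0.485, 0.867); φ = arcsin(p_z) ≈ 60.06°, λ = atan2(p_y, p_x) ≈ 76.44°.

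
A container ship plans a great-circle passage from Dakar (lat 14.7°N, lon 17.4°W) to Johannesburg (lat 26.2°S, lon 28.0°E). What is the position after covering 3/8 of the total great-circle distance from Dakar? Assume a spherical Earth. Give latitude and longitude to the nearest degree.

≈ lat 1°S, lon 1°W

The haversine formula gives a central angle δ ≈ 1.050 rad (60.2°) between the endpoints.
Interpolate at f = 3/8 with slerp weights a = sin((1−f)δ)/sin δ ≈ 0.703, b = sin(fδ)/sin δ ≈ 0.442.
p = a·p₁ + b·p₂ ≈ (1.000, -0.017, -0.017); φ = arcsin(p_z) ≈ -0.96°, λ = atan2(p_y, p_x) ≈ -0.98°.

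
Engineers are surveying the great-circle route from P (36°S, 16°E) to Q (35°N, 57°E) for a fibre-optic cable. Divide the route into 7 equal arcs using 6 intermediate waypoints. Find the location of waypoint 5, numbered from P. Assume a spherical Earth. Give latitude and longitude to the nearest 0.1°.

From cos δ = sin φ₁ sin φ₂ + cos φ₁ cos φ₂ cos Δλ, the central angle is δ ≈ 1.407 rad (80.6°).
Interpolate at f = 5/7 with slerp weights a = sin((1−f)δ)/sin δ ≈ 0.397, b = sin(fδ)/sin δ ≈ 0.856.
p = a·p₁ + b·p₂ ≈ (0.690, 0.676, 0.258); φ = arcsin(p_z) ≈ 14.93°, λ = atan2(p_y, p_x) ≈ 44.42°.

≈ (14.9°N, 44.4°E)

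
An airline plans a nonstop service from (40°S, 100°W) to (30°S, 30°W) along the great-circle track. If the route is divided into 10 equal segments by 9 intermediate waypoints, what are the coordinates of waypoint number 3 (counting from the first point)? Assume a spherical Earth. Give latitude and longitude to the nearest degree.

Write both endpoints as unit vectors p₁, p₂ with components (cos φ cos λ, cos φ sin λ, sin φ).
The central angle between the endpoints is δ = arccos(p₁·p₂) ≈ 0.990 rad (56.7°).
Interpolate at f = 3/10 with slerp weights a = sin((1−f)δ)/sin δ ≈ 0.764, b = sin(fδ)/sin δ ≈ 0.350.
p = a·p₁ + b·p₂ ≈ (0.161, -0.728, -0.666); φ = arcsin(p_z) ≈ -41.78°, λ = atan2(p_y, p_x) ≈ -77.54°.

≈ (42°S, 78°W)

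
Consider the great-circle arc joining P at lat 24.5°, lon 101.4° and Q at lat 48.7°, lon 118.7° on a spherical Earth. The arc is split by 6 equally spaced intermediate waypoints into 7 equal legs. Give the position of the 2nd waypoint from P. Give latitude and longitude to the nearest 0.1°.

≈ lat 31.6°, lon 105.3°

From cos δ = sin φ₁ sin φ₂ + cos φ₁ cos φ₂ cos Δλ, the central angle is δ ≈ 0.484 rad (27.8°).
Interpolate at f = 2/7 with slerp weights a = sin((1−f)δ)/sin δ ≈ 0.728, b = sin(fδ)/sin δ ≈ 0.296.
p = a·p₁ + b·p₂ ≈ (-0.225, 0.821, 0.525); φ = arcsin(p_z) ≈ 31.64°, λ = atan2(p_y, p_x) ≈ 105.32°.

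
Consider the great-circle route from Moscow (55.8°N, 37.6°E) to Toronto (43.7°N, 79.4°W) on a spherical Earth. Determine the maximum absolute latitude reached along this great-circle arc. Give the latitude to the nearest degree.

The great circle lies in the plane with unit normal n̂ = (p₁ × p₂)/|p₁ × p₂|.
Here n̂_z ≈ -0.393; the vertex latitude is φ_max = arccos|n̂_z| ≈ 66.9°.
Check via Clairaut: cos φ_max = |cos φ₁| · sin C = cos(55.8°)·sin(44.3°) ≈ 0.393, again giving ≈ 66.9°.

≈ 67°N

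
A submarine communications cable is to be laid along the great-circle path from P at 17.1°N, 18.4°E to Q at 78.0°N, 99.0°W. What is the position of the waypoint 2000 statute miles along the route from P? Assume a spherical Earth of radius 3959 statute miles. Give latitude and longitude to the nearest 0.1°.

≈ 45.4°N, 10.9°E

The haversine formula gives a central angle δ ≈ 1.373 rad (78.7°) between the endpoints. The total great-circle distance is δ·R ≈ 1.373 × 3959 ≈ 5437 mi, so the target fraction is f = 2000/5437 ≈ 0.368.
Interpolate at f ≈ 0.368 with slerp weights a = sin((1−f)δ)/sin δ ≈ 0.778, b = sin(fδ)/sin δ ≈ 0.494.
p = a·p₁ + b·p₂ ≈ (0.690, 0.133, 0.712); φ = arcsin(p_z) ≈ 45.37°, λ = atan2(p_y, p_x) ≈ 10.95°.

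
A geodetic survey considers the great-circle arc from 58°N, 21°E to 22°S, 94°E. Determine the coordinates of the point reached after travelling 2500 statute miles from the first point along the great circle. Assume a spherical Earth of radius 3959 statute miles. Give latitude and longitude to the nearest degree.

Convert each endpoint to a unit vector on the sphere (x = cos φ cos λ, y = cos φ sin λ, z = sin φ).
The central angle between the endpoints is δ = arccos(p₁·p₂) ≈ 1.746 rad (100.0°). The total great-circle distance is δ·R ≈ 1.746 × 3959 ≈ 6911 mi, so the target fraction is f = 2500/6911 ≈ 0.362.
Interpolate at f ≈ 0.362 with slerp weights a = sin((1−f)δ)/sin δ ≈ 0.911, b = sin(fδ)/sin δ ≈ 0.599.
p = a·p₁ + b·p₂ ≈ (0.412, 0.728, 0.548); φ = arcsin(p_z) ≈ 33.26°, λ = atan2(p_y, p_x) ≈ 60.47°.

≈ 33°N, 60°E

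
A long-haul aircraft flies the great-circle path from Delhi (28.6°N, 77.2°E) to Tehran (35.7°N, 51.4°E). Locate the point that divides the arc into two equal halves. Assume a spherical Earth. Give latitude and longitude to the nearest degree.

≈ 33°N, 65°E

Convert each endpoint to a unit vector on the sphere (x = cos φ cos λ, y = cos φ sin λ, z = sin φ).
The central angle between the endpoints is δ = arccos(p₁·p₂) ≈ 0.399 rad (22.9°).
Interpolate at f = 1/2 with slerp weights a = sin((1−f)δ)/sin δ ≈ 0.510, b = sin(fδ)/sin δ ≈ 0.510.
p = a·p₁ + b·p₂ ≈ (0.358, 0.761, 0.542); φ = arcsin(p_z) ≈ 32.81°, λ = atan2(p_y, p_x) ≈ 64.81°.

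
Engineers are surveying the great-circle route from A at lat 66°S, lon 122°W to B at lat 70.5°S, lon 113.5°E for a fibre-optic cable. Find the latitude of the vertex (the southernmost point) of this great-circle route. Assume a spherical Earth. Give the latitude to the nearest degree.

The great circle lies in the plane with unit normal n̂ = (p₁ × p₂)/|p₁ × p₂|.
Here n̂_z ≈ -0.180; the vertex latitude is φ_max = arccos|n̂_z| ≈ 79.6°.

≈ 80°S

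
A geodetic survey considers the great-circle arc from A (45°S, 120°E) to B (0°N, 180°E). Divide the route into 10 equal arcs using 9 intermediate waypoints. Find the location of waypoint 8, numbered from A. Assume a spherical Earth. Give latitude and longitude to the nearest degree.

From cos δ = sin φ₁ sin φ₂ + cos φ₁ cos φ₂ cos Δλ, the central angle is δ ≈ 1.209 rad (69.3°).
Interpolate at f = 8/10 with slerp weights a = sin((1−f)δ)/sin δ ≈ 0.256, b = sin(fδ)/sin δ ≈ 0.880.
p = a·p₁ + b·p₂ ≈ (-0.971, 0.157, -0.181); φ = arcsin(p_z) ≈ -10.43°, λ = atan2(p_y, p_x) ≈ 170.83°.

≈ (10°S, 171°E)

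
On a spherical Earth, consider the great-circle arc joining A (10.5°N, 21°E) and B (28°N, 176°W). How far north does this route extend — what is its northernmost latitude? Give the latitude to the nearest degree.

≈ 68°N

The great circle lies in the plane with unit normal n̂ = (p₁ × p₂)/|p₁ × p₂|.
Here n̂_z ≈ +0.380; the vertex latitude is φ_max = arccos|n̂_z| ≈ 67.6°.
Check via Clairaut: cos φ_max = |cos φ₁| · sin C = cos(10.5°)·sin(22.8°) ≈ 0.380, again giving ≈ 67.6°.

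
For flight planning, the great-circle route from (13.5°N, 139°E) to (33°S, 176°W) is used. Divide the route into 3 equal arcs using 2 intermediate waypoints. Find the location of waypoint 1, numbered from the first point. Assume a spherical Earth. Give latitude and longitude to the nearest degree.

≈ (3°S, 153°E)

The haversine formula gives a central angle δ ≈ 1.105 rad (63.3°) between the endpoints.
Interpolate at f = 1/3 with slerp weights a = sin((1−f)δ)/sin δ ≈ 0.752, b = sin(fδ)/sin δ ≈ 0.403.
p = a·p₁ + b·p₂ ≈ (-0.889, 0.456, -0.044); φ = arcsin(p_z) ≈ -2.52°, λ = atan2(p_y, p_x) ≈ 152.84°.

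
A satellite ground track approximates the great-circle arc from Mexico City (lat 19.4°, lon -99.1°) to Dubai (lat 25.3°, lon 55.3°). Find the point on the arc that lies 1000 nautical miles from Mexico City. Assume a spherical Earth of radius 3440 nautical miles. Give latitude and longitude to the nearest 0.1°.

Convert each endpoint to a unit vector on the sphere (x = cos φ cos λ, y = cos φ sin λ, z = sin φ).
The central angle between the endpoints is δ = arccos(p₁·p₂) ≈ 2.249 rad (128.8°). The total great-circle distance is δ·R ≈ 2.249 × 3440 ≈ 7735 nmi, so the target fraction is f = 1000/7735 ≈ 0.129.
Interpolate at f ≈ 0.129 with slerp weights a = sin((1−f)δ)/sin δ ≈ 1.189, b = sin(fδ)/sin δ ≈ 0.368.
p = a·p₁ + b·p₂ ≈ (0.012, -0.834, 0.552); φ = arcsin(p_z) ≈ 33.51°, λ = atan2(p_y, p_x) ≈ -89.17°.

≈ lat 33.5°, lon -89.2°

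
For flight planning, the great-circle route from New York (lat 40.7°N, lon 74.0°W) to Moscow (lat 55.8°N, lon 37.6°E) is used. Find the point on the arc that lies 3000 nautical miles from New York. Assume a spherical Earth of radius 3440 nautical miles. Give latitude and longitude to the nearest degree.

≈ lat 64°N, lon 6°E

From cos δ = sin φ₁ sin φ₂ + cos φ₁ cos φ₂ cos Δλ, the central angle is δ ≈ 1.178 rad (67.5°). The total great-circle distance is δ·R ≈ 1.178 × 3440 ≈ 4053 nmi, so the target fraction is f = 3000/4053 ≈ 0.740.
Interpolate at f ≈ 0.740 with slerp weights a = sin((1−f)δ)/sin δ ≈ 0.326, b = sin(fδ)/sin δ ≈ 0.829.
p = a·p₁ + b·p₂ ≈ (0.437, 0.046, 0.898); φ = arcsin(p_z) ≈ 63.92°, λ = atan2(p_y, p_x) ≈ 6.06°.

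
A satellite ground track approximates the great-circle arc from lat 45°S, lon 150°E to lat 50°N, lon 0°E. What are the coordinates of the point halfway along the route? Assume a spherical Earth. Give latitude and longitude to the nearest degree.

Convert each endpoint to a unit vector on the sphere (x = cos φ cos λ, y = cos φ sin λ, z = sin φ).
The central angle between the endpoints is δ = arccos(p₁·p₂) ≈ 2.780 rad (159.3°).
Interpolate at f = 1/2 with slerp weights a = sin((1−f)δ)/sin δ ≈ 2.780, b = sin(fδ)/sin δ ≈ 2.780.
p = a·p₁ + b·p₂ ≈ (0.085, 0.983, 0.164); φ = arcsin(p_z) ≈ 9.43°, λ = atan2(p_y, p_x) ≈ 85.08°.

≈ lat 9°N, lon 85°E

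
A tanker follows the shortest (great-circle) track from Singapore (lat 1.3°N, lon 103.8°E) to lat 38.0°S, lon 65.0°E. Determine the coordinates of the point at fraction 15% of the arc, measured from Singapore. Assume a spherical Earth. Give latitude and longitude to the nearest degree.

Write both endpoints as unit vectors p₁, p₂ with components (cos φ cos λ, cos φ sin λ, sin φ).
The central angle between the endpoints is δ = arccos(p₁·p₂) ≈ 0.927 rad (53.1°).
Interpolate at f = 0.15 with slerp weights a = sin((1−f)δ)/sin δ ≈ 0.886, b = sin(fδ)/sin δ ≈ 0.173.
p = a·p₁ + b·p₂ ≈ (-0.154, 0.984, -0.087); φ = arcsin(p_z) ≈ -4.97°, λ = atan2(p_y, p_x) ≈ 98.87°.

≈ lat 5°S, lon 99°E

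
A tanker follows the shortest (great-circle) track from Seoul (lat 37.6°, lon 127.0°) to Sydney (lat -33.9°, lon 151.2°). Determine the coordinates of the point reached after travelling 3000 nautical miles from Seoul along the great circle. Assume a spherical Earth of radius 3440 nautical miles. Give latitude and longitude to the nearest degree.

Write both endpoints as unit vectors p₁, p₂ with components (cos φ cos λ, cos φ sin λ, sin φ).
The central angle between the endpoints is δ = arccos(p₁·p₂) ≈ 1.308 rad (75.0°). The total great-circle distance is δ·R ≈ 1.308 × 3440 ≈ 4500 nmi, so the target fraction is f = 3000/4500 ≈ 0.667.
Interpolate at f ≈ 0.667 with slerp weights a = sin((1−f)δ)/sin δ ≈ 0.437, b = sin(fδ)/sin δ ≈ 0.793.
p = a·p₁ + b·p₂ ≈ (-0.785, 0.594, -0.175); φ = arcsin(p_z) ≈ -10.10°, λ = atan2(p_y, p_x) ≈ 142.90°.

≈ lat -10°, lon 143°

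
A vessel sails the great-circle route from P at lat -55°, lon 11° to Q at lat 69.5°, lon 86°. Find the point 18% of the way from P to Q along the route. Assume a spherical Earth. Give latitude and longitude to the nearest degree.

≈ lat -33°, lon 25°

The haversine formula gives a central angle δ ≈ 2.368 rad (135.7°) between the endpoints.
Interpolate at f = 0.18 with slerp weights a = sin((1−f)δ)/sin δ ≈ 1.334, b = sin(fδ)/sin δ ≈ 0.592.
p = a·p₁ + b·p₂ ≈ (0.765, 0.353, -0.538); φ = arcsin(p_z) ≈ -32.57°, λ = atan2(p_y, p_x) ≈ 24.74°.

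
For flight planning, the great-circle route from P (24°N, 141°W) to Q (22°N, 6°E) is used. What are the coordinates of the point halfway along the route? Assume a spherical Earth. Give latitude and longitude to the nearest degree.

≈ (56°N, 66°W)

Convert each endpoint to a unit vector on the sphere (x = cos φ cos λ, y = cos φ sin λ, z = sin φ).
The central angle between the endpoints is δ = arccos(p₁·p₂) ≈ 2.163 rad (123.9°).
Interpolate at f = 1/2 with slerp weights a = sin((1−f)δ)/sin δ ≈ 1.064, b = sin(fδ)/sin δ ≈ 1.064.
p = a·p₁ + b·p₂ ≈ (0.226, -0.508, 0.831); φ = arcsin(p_z) ≈ 56.21°, λ = atan2(p_y, p_x) ≈ -66.07°.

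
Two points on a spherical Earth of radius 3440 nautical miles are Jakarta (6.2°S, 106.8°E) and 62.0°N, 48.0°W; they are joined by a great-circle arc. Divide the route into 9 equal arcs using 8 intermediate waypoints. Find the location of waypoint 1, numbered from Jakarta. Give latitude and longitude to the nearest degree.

≈ 7°N, 104°E

Write both endpoints as unit vectors p₁, p₂ with components (cos φ cos λ, cos φ sin λ, sin φ).
The central angle between the endpoints is δ = arccos(p₁·p₂) ≈ 2.115 rad (121.2°).
Interpolate at f = 1/9 with slerp weights a = sin((1−f)δ)/sin δ ≈ 1.113, b = sin(fδ)/sin δ ≈ 0.272.
p = a·p₁ + b·p₂ ≈ (-0.234, 0.965, 0.120); φ = arcsin(p_z) ≈ 6.89°, λ = atan2(p_y, p_x) ≈ 103.66°.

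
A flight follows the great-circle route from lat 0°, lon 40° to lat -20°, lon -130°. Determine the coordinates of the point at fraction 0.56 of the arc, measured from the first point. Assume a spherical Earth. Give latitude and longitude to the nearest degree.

The haversine formula gives a central angle δ ≈ 2.753 rad (157.7°) between the endpoints.
Interpolate at f = 0.56 with slerp weights a = sin((1−f)δ)/sin δ ≈ 2.470, b = sin(fδ)/sin δ ≈ 2.638.
p = a·p₁ + b·p₂ ≈ (0.299, -0.311, -0.902); φ = arcsin(p_z) ≈ -64.44°, λ = atan2(p_y, p_x) ≈ -46.13°.

≈ lat -64°, lon -46°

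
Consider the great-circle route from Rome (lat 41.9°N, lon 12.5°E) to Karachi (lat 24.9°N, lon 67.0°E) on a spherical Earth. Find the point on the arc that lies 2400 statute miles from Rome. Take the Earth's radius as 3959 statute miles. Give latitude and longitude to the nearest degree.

Convert each endpoint to a unit vector on the sphere (x = cos φ cos λ, y = cos φ sin λ, z = sin φ).
The central angle between the endpoints is δ = arccos(p₁·p₂) ≈ 0.832 rad (47.7°). The total great-circle distance is δ·R ≈ 0.832 × 3959 ≈ 3295 mi, so the target fraction is f = 2400/3295 ≈ 0.728.
Interpolate at f ≈ 0.728 with slerp weights a = sin((1−f)δ)/sin δ ≈ 0.303, b = sin(fδ)/sin δ ≈ 0.771.
p = a·p₁ + b·p₂ ≈ (0.493, 0.692, 0.527); φ = arcsin(p_z) ≈ 31.79°, λ = atan2(p_y, p_x) ≈ 54.52°.

≈ lat 32°N, lon 55°E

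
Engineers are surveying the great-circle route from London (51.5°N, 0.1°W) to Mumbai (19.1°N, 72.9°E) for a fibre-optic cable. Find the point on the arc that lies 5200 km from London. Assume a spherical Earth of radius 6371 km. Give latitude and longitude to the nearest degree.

Convert each endpoint to a unit vector on the sphere (x = cos φ cos λ, y = cos φ sin λ, z = sin φ).
The central angle between the endpoints is δ = arccos(p₁·p₂) ≈ 1.128 rad (64.7°). The total great-circle distance is δ·R ≈ 1.128 × 6371 ≈ 7189 km, so the target fraction is f = 5200/7189 ≈ 0.723.
Interpolate at f ≈ 0.723 with slerp weights a = sin((1−f)δ)/sin δ ≈ 0.340, b = sin(fδ)/sin δ ≈ 0.806.
p = a·p₁ + b·p₂ ≈ (0.436, 0.728, 0.530); φ = arcsin(p_z) ≈ 31.99°, λ = atan2(p_y, p_x) ≈ 59.10°.

≈ 32°N, 59°E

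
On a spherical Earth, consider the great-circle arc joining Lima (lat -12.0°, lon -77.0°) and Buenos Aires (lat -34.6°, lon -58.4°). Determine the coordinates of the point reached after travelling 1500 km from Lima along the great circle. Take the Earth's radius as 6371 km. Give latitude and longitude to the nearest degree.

Convert each endpoint to a unit vector on the sphere (x = cos φ cos λ, y = cos φ sin λ, z = sin φ).
The central angle between the endpoints is δ = arccos(p₁·p₂) ≈ 0.492 rad (28.2°). The total great-circle distance is δ·R ≈ 0.492 × 6371 ≈ 3138 km, so the target fraction is f = 1500/3138 ≈ 0.478.
Interpolate at f ≈ 0.478 with slerp weights a = sin((1−f)δ)/sin δ ≈ 0.538, b = sin(fδ)/sin δ ≈ 0.493.
p = a·p₁ + b·p₂ ≈ (0.331, -0.858, -0.392); φ = arcsin(p_z) ≈ -23.08°, λ = atan2(p_y, p_x) ≈ -68.91°.

≈ lat -23°, lon -69°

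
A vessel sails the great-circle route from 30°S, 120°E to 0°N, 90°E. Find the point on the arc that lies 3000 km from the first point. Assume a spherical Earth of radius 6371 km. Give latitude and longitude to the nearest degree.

≈ 11°S, 100°E

Write both endpoints as unit vectors p₁, p₂ with components (cos φ cos λ, cos φ sin λ, sin φ).
The central angle between the endpoints is δ = arccos(p₁·p₂) ≈ 0.723 rad (41.4°). The total great-circle distance is δ·R ≈ 0.723 × 6371 ≈ 4605 km, so the target fraction is f = 3000/4605 ≈ 0.652.
Interpolate at f ≈ 0.652 with slerp weights a = sin((1−f)δ)/sin δ ≈ 0.377, b = sin(fδ)/sin δ ≈ 0.686.
p = a·p₁ + b·p₂ ≈ (-0.163, 0.968, -0.188); φ = arcsin(p_z) ≈ -10.86°, λ = atan2(p_y, p_x) ≈ 99.56°.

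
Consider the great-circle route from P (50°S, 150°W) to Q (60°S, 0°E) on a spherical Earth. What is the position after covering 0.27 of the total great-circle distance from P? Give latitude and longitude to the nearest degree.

Convert each endpoint to a unit vector on the sphere (x = cos φ cos λ, y = cos φ sin λ, z = sin φ).
The central angle between the endpoints is δ = arccos(p₁·p₂) ≈ 1.176 rad (67.4°).
Interpolate at f = 0.27 with slerp weights a = sin((1−f)δ)/sin δ ≈ 0.820, b = sin(fδ)/sin δ ≈ 0.338.
p = a·p₁ + b·p₂ ≈ (-0.287, -0.263, -0.921); φ = arcsin(p_z) ≈ -67.06°, λ = atan2(p_y, p_x) ≈ -137.48°.

≈ (67°S, 137°W)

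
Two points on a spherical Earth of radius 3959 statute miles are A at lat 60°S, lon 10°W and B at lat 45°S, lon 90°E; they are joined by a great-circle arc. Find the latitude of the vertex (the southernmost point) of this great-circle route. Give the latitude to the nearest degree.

The great circle lies in the plane with unit normal n̂ = (p₁ × p₂)/|p₁ × p₂|.
Here n̂_z ≈ +0.417; the vertex latitude is φ_max = arccos|n̂_z| ≈ 65.3°.

≈ 65°S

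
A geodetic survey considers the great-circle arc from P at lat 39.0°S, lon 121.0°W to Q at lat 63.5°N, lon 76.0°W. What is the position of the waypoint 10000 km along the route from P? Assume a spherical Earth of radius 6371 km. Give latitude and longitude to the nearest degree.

≈ lat 47°N, lon 92°W

Convert each endpoint to a unit vector on the sphere (x = cos φ cos λ, y = cos φ sin λ, z = sin φ).
The central angle between the endpoints is δ = arccos(p₁·p₂) ≈ 1.894 rad (108.5°). The total great-circle distance is δ·R ≈ 1.894 × 6371 ≈ 12069 km, so the target fraction is f = 10000/12069 ≈ 0.829.
Interpolate at f ≈ 0.829 with slerp weights a = sin((1−f)δ)/sin δ ≈ 0.337, b = sin(fδ)/sin δ ≈ 1.055.
p = a·p₁ + b·p₂ ≈ (-0.021, -0.681, 0.732); φ = arcsin(p_z) ≈ 47.06°, λ = atan2(p_y, p_x) ≈ -91.76°.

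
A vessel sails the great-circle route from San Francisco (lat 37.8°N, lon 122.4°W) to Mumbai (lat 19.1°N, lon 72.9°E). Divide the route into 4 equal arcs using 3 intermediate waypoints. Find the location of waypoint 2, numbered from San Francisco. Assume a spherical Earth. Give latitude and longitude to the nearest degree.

Write both endpoints as unit vectors p₁, p₂ with components (cos φ cos λ, cos φ sin λ, sin φ).
The central angle between the endpoints is δ = arccos(p₁·p₂) ≈ 2.117 rad (121.3°).
Interpolate at f = 2/4 with slerp weights a = sin((1−f)δ)/sin δ ≈ 1.020, b = sin(fδ)/sin δ ≈ 1.020.
p = a·p₁ + b·p₂ ≈ (-0.148, 0.241, 0.959); φ = arcsin(p_z) ≈ 73.57°, λ = atan2(p_y, p_x) ≈ 121.66°.

≈ lat 74°N, lon 122°E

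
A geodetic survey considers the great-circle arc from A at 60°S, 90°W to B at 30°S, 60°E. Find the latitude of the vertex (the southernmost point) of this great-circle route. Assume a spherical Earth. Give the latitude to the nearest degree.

≈ 77°S

The great circle lies in the plane with unit normal n̂ = (p₁ × p₂)/|p₁ × p₂|.
Here n̂_z ≈ +0.217; the vertex latitude is φ_max = arccos|n̂_z| ≈ 77.5°.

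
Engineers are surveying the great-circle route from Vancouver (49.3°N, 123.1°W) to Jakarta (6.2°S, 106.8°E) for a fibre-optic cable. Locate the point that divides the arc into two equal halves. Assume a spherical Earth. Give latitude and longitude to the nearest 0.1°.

≈ 40.5°N, 147.8°E

Convert each endpoint to a unit vector on the sphere (x = cos φ cos λ, y = cos φ sin λ, z = sin φ).
The central angle between the endpoints is δ = arccos(p₁·p₂) ≈ 2.094 rad (120.0°).
Interpolate at f = 1/2 with slerp weights a = sin((1−f)δ)/sin δ ≈ 0.999, b = sin(fδ)/sin δ ≈ 0.999.
p = a·p₁ + b·p₂ ≈ (-0.643, 0.405, 0.650); φ = arcsin(p_z) ≈ 40.53°, λ = atan2(p_y, p_x) ≈ 147.78°.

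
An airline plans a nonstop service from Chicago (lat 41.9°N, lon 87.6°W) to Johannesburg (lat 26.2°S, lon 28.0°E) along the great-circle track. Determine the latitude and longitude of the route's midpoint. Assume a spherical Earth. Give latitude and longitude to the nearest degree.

≈ lat 14°N, lon 21°W

The haversine formula gives a central angle δ ≈ 2.194 rad (125.7°) between the endpoints.
Interpolate at f = 1/2 with slerp weights a = sin((1−f)δ)/sin δ ≈ 1.096, b = sin(fδ)/sin δ ≈ 1.096.
p = a·p₁ + b·p₂ ≈ (0.902, -0.353, 0.248); φ = arcsin(p_z) ≈ 14.36°, λ = atan2(p_y, p_x) ≈ -21.38°.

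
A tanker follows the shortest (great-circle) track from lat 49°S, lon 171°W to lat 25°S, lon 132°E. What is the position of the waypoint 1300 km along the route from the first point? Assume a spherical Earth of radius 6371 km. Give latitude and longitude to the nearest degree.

≈ lat 46°S, lon 172°E

From cos δ = sin φ₁ sin φ₂ + cos φ₁ cos φ₂ cos Δλ, the central angle is δ ≈ 0.873 rad (50.0°). The total great-circle distance is δ·R ≈ 0.873 × 6371 ≈ 5560 km, so the target fraction is f = 1300/5560 ≈ 0.234.
Interpolate at f ≈ 0.234 with slerp weights a = sin((1−f)δ)/sin δ ≈ 0.809, b = sin(fδ)/sin δ ≈ 0.265.
p = a·p₁ + b·p₂ ≈ (-0.685, 0.095, -0.723); φ = arcsin(p_z) ≈ -46.26°, λ = atan2(p_y, p_x) ≈ 172.09°.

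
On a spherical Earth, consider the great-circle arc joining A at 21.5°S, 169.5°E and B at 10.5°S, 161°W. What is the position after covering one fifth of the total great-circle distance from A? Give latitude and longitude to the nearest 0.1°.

From cos δ = sin φ₁ sin φ₂ + cos φ₁ cos φ₂ cos Δλ, the central angle is δ ≈ 0.530 rad (30.3°).
Interpolate at f = 1/5 with slerp weights a = sin((1−f)δ)/sin δ ≈ 0.814, b = sin(fδ)/sin δ ≈ 0.209.
p = a·p₁ + b·p₂ ≈ (-0.939, 0.071, -0.336); φ = arcsin(p_z) ≈ -19.66°, λ = atan2(p_y, p_x) ≈ 175.68°.

≈ 19.7°S, 175.7°E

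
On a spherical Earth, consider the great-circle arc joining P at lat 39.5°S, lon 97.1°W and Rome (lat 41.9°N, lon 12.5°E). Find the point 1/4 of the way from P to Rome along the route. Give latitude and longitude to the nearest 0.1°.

≈ lat 20.7°S, lon 66.7°W

Write both endpoints as unit vectors p₁, p₂ with components (cos φ cos λ, cos φ sin λ, sin φ).
The central angle between the endpoints is δ = arccos(p₁·p₂) ≈ 2.236 rad (128.1°).
Interpolate at f = 1/4 with slerp weights a = sin((1−f)δ)/sin δ ≈ 1.264, b = sin(fδ)/sin δ ≈ 0.674.
p = a·p₁ + b·p₂ ≈ (0.369, -0.859, -0.354); φ = arcsin(p_z) ≈ -20.72°, λ = atan2(p_y, p_x) ≈ -66.74°.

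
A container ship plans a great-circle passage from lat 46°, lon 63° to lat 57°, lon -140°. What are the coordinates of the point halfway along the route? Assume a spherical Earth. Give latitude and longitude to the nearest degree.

The haversine formula gives a central angle δ ≈ 1.313 rad (75.2°) between the endpoints.
Interpolate at f = 1/2 with slerp weights a = sin((1−f)δ)/sin δ ≈ 0.631, b = sin(fδ)/sin δ ≈ 0.631.
p = a·p₁ + b·p₂ ≈ (-0.064, 0.170, 0.983); φ = arcsin(p_z) ≈ 79.54°, λ = atan2(p_y, p_x) ≈ 110.75°.

≈ lat 80°, lon 111°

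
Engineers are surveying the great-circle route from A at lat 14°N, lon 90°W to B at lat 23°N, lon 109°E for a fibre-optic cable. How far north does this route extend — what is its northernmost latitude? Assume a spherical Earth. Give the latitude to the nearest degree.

≈ 64°N

The great circle lies in the plane with unit normal n̂ = (p₁ × p₂)/|p₁ × p₂|.
Here n̂_z ≈ -0.440; the vertex latitude is φ_max = arccos|n̂_z| ≈ 63.9°.
Check via Clairaut: cos φ_max = |cos φ₁| · sin C = cos(14.0°)·sin(26.9°) ≈ 0.440, again giving ≈ 63.9°.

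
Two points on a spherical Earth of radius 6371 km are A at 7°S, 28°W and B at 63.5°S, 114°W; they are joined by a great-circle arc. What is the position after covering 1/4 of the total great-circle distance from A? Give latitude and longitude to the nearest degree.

≈ 25°S, 38°W

From cos δ = sin φ₁ sin φ₂ + cos φ₁ cos φ₂ cos Δλ, the central angle is δ ≈ 1.430 rad (82.0°).
Interpolate at f = 1/4 with slerp weights a = sin((1−f)δ)/sin δ ≈ 0.887, b = sin(fδ)/sin δ ≈ 0.354.
p = a·p₁ + b·p₂ ≈ (0.713, -0.558, -0.424); φ = arcsin(p_z) ≈ -25.12°, λ = atan2(p_y, p_x) ≈ -38.01°.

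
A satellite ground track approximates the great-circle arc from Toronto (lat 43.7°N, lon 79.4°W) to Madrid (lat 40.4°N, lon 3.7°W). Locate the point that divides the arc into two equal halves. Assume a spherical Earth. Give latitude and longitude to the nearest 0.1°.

≈ lat 48.8°N, lon 40.4°W

The haversine formula gives a central angle δ ≈ 0.947 rad (54.3°) between the endpoints.
Interpolate at f = 1/2 with slerp weights a = sin((1−f)δ)/sin δ ≈ 0.562, b = sin(fδ)/sin δ ≈ 0.562.
p = a·p₁ + b·p₂ ≈ (0.502, -0.427, 0.752); φ = arcsin(p_z) ≈ 48.79°, λ = atan2(p_y, p_x) ≈ -40.39°.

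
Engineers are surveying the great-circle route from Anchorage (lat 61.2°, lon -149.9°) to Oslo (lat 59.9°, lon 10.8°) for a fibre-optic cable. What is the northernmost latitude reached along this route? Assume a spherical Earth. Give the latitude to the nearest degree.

≈ 85°

The great circle lies in the plane with unit normal n̂ = (p₁ × p₂)/|p₁ × p₂|.
Here n̂_z ≈ +0.094; the vertex latitude is φ_max = arccos|n̂_z| ≈ 84.6°.
Check via Clairaut: cos φ_max = |cos φ₁| · sin C = cos(61.2°)·sin(11.3°) ≈ 0.094, again giving ≈ 84.6°.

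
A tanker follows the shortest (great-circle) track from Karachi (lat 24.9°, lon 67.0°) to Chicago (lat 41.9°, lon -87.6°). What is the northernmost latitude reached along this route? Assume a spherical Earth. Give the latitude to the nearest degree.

≈ 72°

The great circle lies in the plane with unit normal n̂ = (p₁ × p₂)/|p₁ × p₂|.
Here n̂_z ≈ -0.307; the vertex latitude is φ_max = arccos|n̂_z| ≈ 72.1°.
Check via Clairaut: cos φ_max = |cos φ₁| · sin C = cos(24.9°)·sin(19.8°) ≈ 0.307, again giving ≈ 72.1°.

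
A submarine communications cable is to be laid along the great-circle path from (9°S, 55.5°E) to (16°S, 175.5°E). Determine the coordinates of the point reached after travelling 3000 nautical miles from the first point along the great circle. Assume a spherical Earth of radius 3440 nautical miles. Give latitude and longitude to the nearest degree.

≈ (23°S, 106°E)

Write both endpoints as unit vectors p₁, p₂ with components (cos φ cos λ, cos φ sin λ, sin φ).
The central angle between the endpoints is δ = arccos(p₁·p₂) ≈ 2.017 rad (115.6°). The total great-circle distance is δ·R ≈ 2.017 × 3440 ≈ 6939 nmi, so the target fraction is f = 3000/6939 ≈ 0.432.
Interpolate at f ≈ 0.432 with slerp weights a = sin((1−f)δ)/sin δ ≈ 1.010, b = sin(fδ)/sin δ ≈ 0.849.
p = a·p₁ + b·p₂ ≈ (-0.249, 0.886, -0.392); φ = arcsin(p_z) ≈ -23.07°, λ = atan2(p_y, p_x) ≈ 105.68°.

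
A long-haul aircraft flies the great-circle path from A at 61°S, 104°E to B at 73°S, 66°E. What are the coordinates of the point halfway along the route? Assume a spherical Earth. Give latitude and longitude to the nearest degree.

≈ 68°S, 90°E

Convert each endpoint to a unit vector on the sphere (x = cos φ cos λ, y = cos φ sin λ, z = sin φ).
The central angle between the endpoints is δ = arccos(p₁·p₂) ≈ 0.324 rad (18.5°).
Interpolate at f = 1/2 with slerp weights a = sin((1−f)δ)/sin δ ≈ 0.507, b = sin(fδ)/sin δ ≈ 0.507.
p = a·p₁ + b·p₂ ≈ (0.001, 0.374, -0.928); φ = arcsin(p_z) ≈ -68.06°, λ = atan2(p_y, p_x) ≈ 89.87°.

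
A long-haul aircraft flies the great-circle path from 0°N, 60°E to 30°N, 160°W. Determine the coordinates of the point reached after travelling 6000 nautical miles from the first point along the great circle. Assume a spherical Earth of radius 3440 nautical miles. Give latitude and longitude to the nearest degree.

≈ 41°N, 163°E

Convert each endpoint to a unit vector on the sphere (x = cos φ cos λ, y = cos φ sin λ, z = sin φ).
The central angle between the endpoints is δ = arccos(p₁·p₂) ≈ 2.296 rad (131.6°). The total great-circle distance is δ·R ≈ 2.296 × 3440 ≈ 7899 nmi, so the target fraction is f = 6000/7899 ≈ 0.760.
Interpolate at f ≈ 0.760 with slerp weights a = sin((1−f)δ)/sin δ ≈ 0.701, b = sin(fδ)/sin δ ≈ 1.316.
p = a·p₁ + b·p₂ ≈ (-0.721, 0.217, 0.658); φ = arcsin(p_z) ≈ 41.16°, λ = atan2(p_y, p_x) ≈ 163.25°.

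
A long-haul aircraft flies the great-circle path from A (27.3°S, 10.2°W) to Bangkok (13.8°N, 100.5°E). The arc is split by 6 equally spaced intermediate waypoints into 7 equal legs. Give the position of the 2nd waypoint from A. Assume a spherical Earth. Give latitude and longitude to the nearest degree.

≈ (21°S, 25°E)

Write both endpoints as unit vectors p₁, p₂ with components (cos φ cos λ, cos φ sin λ, sin φ).
The central angle between the endpoints is δ = arccos(p₁·p₂) ≈ 1.998 rad (114.5°).
Interpolate at f = 2/7 with slerp weights a = sin((1−f)δ)/sin δ ≈ 1.088, b = sin(fδ)/sin δ ≈ 0.594.
p = a·p₁ + b·p₂ ≈ (0.846, 0.396, -0.357); φ = arcsin(p_z) ≈ -20.93°, λ = atan2(p_y, p_x) ≈ 25.07°.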